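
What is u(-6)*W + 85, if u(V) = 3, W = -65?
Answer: -110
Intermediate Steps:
u(-6)*W + 85 = 3*(-65) + 85 = -195 + 85 = -110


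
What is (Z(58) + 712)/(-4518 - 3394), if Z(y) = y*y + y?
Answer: -2067/3956 ≈ -0.52250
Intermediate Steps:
Z(y) = y + y² (Z(y) = y² + y = y + y²)
(Z(58) + 712)/(-4518 - 3394) = (58*(1 + 58) + 712)/(-4518 - 3394) = (58*59 + 712)/(-7912) = (3422 + 712)*(-1/7912) = 4134*(-1/7912) = -2067/3956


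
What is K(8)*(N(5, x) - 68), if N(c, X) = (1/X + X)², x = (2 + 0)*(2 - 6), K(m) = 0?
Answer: 0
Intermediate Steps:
x = -8 (x = 2*(-4) = -8)
N(c, X) = (X + 1/X)²
K(8)*(N(5, x) - 68) = 0*((1 + (-8)²)²/(-8)² - 68) = 0*((1 + 64)²/64 - 68) = 0*((1/64)*65² - 68) = 0*((1/64)*4225 - 68) = 0*(4225/64 - 68) = 0*(-127/64) = 0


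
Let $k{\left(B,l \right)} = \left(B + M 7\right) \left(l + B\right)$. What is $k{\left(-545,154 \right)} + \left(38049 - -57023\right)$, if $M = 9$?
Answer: $283534$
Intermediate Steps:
$k{\left(B,l \right)} = \left(63 + B\right) \left(B + l\right)$ ($k{\left(B,l \right)} = \left(B + 9 \cdot 7\right) \left(l + B\right) = \left(B + 63\right) \left(B + l\right) = \left(63 + B\right) \left(B + l\right)$)
$k{\left(-545,154 \right)} + \left(38049 - -57023\right) = \left(\left(-545\right)^{2} + 63 \left(-545\right) + 63 \cdot 154 - 83930\right) + \left(38049 - -57023\right) = \left(297025 - 34335 + 9702 - 83930\right) + \left(38049 + 57023\right) = 188462 + 95072 = 283534$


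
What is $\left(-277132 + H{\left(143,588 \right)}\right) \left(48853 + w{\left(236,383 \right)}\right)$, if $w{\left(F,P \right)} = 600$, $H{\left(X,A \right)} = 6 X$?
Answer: $-13662578122$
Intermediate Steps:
$\left(-277132 + H{\left(143,588 \right)}\right) \left(48853 + w{\left(236,383 \right)}\right) = \left(-277132 + 6 \cdot 143\right) \left(48853 + 600\right) = \left(-277132 + 858\right) 49453 = \left(-276274\right) 49453 = -13662578122$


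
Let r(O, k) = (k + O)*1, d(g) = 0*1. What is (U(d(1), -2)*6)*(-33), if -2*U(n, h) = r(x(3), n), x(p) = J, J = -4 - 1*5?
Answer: -891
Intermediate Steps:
d(g) = 0
J = -9 (J = -4 - 5 = -9)
x(p) = -9
r(O, k) = O + k (r(O, k) = (O + k)*1 = O + k)
U(n, h) = 9/2 - n/2 (U(n, h) = -(-9 + n)/2 = 9/2 - n/2)
(U(d(1), -2)*6)*(-33) = ((9/2 - 1/2*0)*6)*(-33) = ((9/2 + 0)*6)*(-33) = ((9/2)*6)*(-33) = 27*(-33) = -891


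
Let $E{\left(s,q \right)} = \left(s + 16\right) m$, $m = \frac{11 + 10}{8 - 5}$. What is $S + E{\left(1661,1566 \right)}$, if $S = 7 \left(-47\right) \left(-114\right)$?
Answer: $49245$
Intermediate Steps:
$m = 7$ ($m = \frac{21}{3} = 21 \cdot \frac{1}{3} = 7$)
$E{\left(s,q \right)} = 112 + 7 s$ ($E{\left(s,q \right)} = \left(s + 16\right) 7 = \left(16 + s\right) 7 = 112 + 7 s$)
$S = 37506$ ($S = \left(-329\right) \left(-114\right) = 37506$)
$S + E{\left(1661,1566 \right)} = 37506 + \left(112 + 7 \cdot 1661\right) = 37506 + \left(112 + 11627\right) = 37506 + 11739 = 49245$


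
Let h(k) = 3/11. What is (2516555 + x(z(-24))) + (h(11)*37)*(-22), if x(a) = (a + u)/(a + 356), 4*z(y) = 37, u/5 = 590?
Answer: 3676374350/1461 ≈ 2.5163e+6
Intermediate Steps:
u = 2950 (u = 5*590 = 2950)
z(y) = 37/4 (z(y) = (¼)*37 = 37/4)
h(k) = 3/11 (h(k) = 3*(1/11) = 3/11)
x(a) = (2950 + a)/(356 + a) (x(a) = (a + 2950)/(a + 356) = (2950 + a)/(356 + a))
(2516555 + x(z(-24))) + (h(11)*37)*(-22) = (2516555 + (2950 + 37/4)/(356 + 37/4)) + ((3/11)*37)*(-22) = (2516555 + (11837/4)/(1461/4)) + (111/11)*(-22) = (2516555 + (4/1461)*(11837/4)) - 222 = (2516555 + 11837/1461) - 222 = 3676698692/1461 - 222 = 3676374350/1461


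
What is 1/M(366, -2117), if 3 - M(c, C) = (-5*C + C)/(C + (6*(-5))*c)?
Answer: 13097/47759 ≈ 0.27423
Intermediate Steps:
M(c, C) = 3 + 4*C/(C - 30*c) (M(c, C) = 3 - (-5*C + C)/(C + (6*(-5))*c) = 3 - (-4*C)/(C - 30*c) = 3 - (-4)*C/(C - 30*c) = 3 + 4*C/(C - 30*c))
1/M(366, -2117) = 1/((-90*366 + 7*(-2117))/(-2117 - 30*366)) = 1/((-32940 - 14819)/(-2117 - 10980)) = 1/(-47759/(-13097)) = 1/(-1/13097*(-47759)) = 1/(47759/13097) = 13097/47759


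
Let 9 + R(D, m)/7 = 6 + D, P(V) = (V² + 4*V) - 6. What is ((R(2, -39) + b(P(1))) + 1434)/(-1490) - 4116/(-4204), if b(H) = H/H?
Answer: 16191/782995 ≈ 0.020678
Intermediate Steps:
P(V) = -6 + V² + 4*V
R(D, m) = -21 + 7*D (R(D, m) = -63 + 7*(6 + D) = -63 + (42 + 7*D) = -21 + 7*D)
b(H) = 1
((R(2, -39) + b(P(1))) + 1434)/(-1490) - 4116/(-4204) = (((-21 + 7*2) + 1) + 1434)/(-1490) - 4116/(-4204) = (((-21 + 14) + 1) + 1434)*(-1/1490) - 4116*(-1/4204) = ((-7 + 1) + 1434)*(-1/1490) + 1029/1051 = (-6 + 1434)*(-1/1490) + 1029/1051 = 1428*(-1/1490) + 1029/1051 = -714/745 + 1029/1051 = 16191/782995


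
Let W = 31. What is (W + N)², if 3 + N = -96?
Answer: 4624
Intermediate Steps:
N = -99 (N = -3 - 96 = -99)
(W + N)² = (31 - 99)² = (-68)² = 4624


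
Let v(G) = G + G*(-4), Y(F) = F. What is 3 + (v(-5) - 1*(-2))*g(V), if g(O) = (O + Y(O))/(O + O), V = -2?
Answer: 20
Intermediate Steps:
g(O) = 1 (g(O) = (O + O)/(O + O) = (2*O)/((2*O)) = (2*O)*(1/(2*O)) = 1)
v(G) = -3*G (v(G) = G - 4*G = -3*G)
3 + (v(-5) - 1*(-2))*g(V) = 3 + (-3*(-5) - 1*(-2))*1 = 3 + (15 + 2)*1 = 3 + 17*1 = 3 + 17 = 20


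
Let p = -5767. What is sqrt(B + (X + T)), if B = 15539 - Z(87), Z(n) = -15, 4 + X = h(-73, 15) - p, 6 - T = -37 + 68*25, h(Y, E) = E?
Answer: 5*sqrt(787) ≈ 140.27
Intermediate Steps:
T = -1657 (T = 6 - (-37 + 68*25) = 6 - (-37 + 1700) = 6 - 1*1663 = 6 - 1663 = -1657)
X = 5778 (X = -4 + (15 - 1*(-5767)) = -4 + (15 + 5767) = -4 + 5782 = 5778)
B = 15554 (B = 15539 - 1*(-15) = 15539 + 15 = 15554)
sqrt(B + (X + T)) = sqrt(15554 + (5778 - 1657)) = sqrt(15554 + 4121) = sqrt(19675) = 5*sqrt(787)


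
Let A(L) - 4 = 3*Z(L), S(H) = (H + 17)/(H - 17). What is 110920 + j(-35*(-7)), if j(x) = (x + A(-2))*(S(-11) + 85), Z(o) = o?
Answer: 1841321/14 ≈ 1.3152e+5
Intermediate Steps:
S(H) = (17 + H)/(-17 + H)
A(L) = 4 + 3*L
j(x) = -1187/7 + 1187*x/14 (j(x) = (x + (4 + 3*(-2)))*((17 - 11)/(-17 - 11) + 85) = (x + (4 - 6))*(6/(-28) + 85) = (x - 2)*(-1/28*6 + 85) = (-2 + x)*(-3/14 + 85) = (-2 + x)*(1187/14) = -1187/7 + 1187*x/14)
110920 + j(-35*(-7)) = 110920 + (-1187/7 + 1187*(-35*(-7))/14) = 110920 + (-1187/7 + (1187/14)*245) = 110920 + (-1187/7 + 41545/2) = 110920 + 288441/14 = 1841321/14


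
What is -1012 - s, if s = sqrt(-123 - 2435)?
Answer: -1012 - I*sqrt(2558) ≈ -1012.0 - 50.577*I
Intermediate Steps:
s = I*sqrt(2558) (s = sqrt(-2558) = I*sqrt(2558) ≈ 50.577*I)
-1012 - s = -1012 - I*sqrt(2558)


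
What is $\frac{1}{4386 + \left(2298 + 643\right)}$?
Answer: $\frac{1}{7327} \approx 0.00013648$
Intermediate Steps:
$\frac{1}{4386 + \left(2298 + 643\right)} = \frac{1}{4386 + 2941} = \frac{1}{7327}$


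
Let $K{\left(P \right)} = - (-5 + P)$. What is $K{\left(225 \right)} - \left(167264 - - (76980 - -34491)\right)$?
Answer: $-278955$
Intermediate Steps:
$K{\left(P \right)} = 5 - P$
$K{\left(225 \right)} - \left(167264 - - (76980 - -34491)\right) = \left(5 - 225\right) - \left(167264 - - (76980 - -34491)\right) = \left(5 - 225\right) - \left(167264 - - (76980 + 34491)\right) = -220 - \left(167264 - \left(-1\right) 111471\right) = -220 - \left(167264 - -111471\right) = -220 - \left(167264 + 111471\right) = -220 - 278735 = -278955$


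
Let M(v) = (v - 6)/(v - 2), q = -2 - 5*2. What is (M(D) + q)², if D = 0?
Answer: 81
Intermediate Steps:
q = -12 (q = -2 - 10 = -12)
M(v) = (-6 + v)/(-2 + v)
(M(D) + q)² = ((-6 + 0)/(-2 + 0) - 12)² = (-6/(-2) - 12)² = (-½*(-6) - 12)² = (3 - 12)² = (-9)² = 81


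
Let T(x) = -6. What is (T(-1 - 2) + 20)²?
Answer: 196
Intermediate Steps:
(T(-1 - 2) + 20)² = (-6 + 20)² = 14² = 196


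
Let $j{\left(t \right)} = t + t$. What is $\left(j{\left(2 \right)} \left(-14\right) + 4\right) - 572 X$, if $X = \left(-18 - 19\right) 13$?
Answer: $275080$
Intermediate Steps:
$j{\left(t \right)} = 2 t$
$X = -481$ ($X = \left(-37\right) 13 = -481$)
$\left(j{\left(2 \right)} \left(-14\right) + 4\right) - 572 X = \left(2 \cdot 2 \left(-14\right) + 4\right) - -275132 = \left(4 \left(-14\right) + 4\right) + 275132 = \left(-56 + 4\right) + 275132 = -52 + 275132 = 275080$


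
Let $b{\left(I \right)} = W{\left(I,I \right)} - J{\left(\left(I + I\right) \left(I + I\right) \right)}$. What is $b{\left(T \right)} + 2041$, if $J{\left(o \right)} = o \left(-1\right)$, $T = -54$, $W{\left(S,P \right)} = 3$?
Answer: $13708$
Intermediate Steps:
$J{\left(o \right)} = - o$
$b{\left(I \right)} = 3 + 4 I^{2}$ ($b{\left(I \right)} = 3 - - \left(I + I\right) \left(I + I\right) = 3 - - 2 I 2 I = 3 - - 4 I^{2} = 3 + 4 I^{2}$)
$b{\left(T \right)} + 2041 = \left(3 + 4 \left(-54\right)^{2}\right) + 2041 = \left(3 + 4 \cdot 2916\right) + 2041 = \left(3 + 11664\right) + 2041 = 11667 + 2041 = 13708$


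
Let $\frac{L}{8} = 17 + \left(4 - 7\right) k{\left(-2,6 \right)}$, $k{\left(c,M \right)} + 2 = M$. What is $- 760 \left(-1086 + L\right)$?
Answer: $794960$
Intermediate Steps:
$k{\left(c,M \right)} = -2 + M$
$L = 40$ ($L = 8 \left(17 + \left(4 - 7\right) \left(-2 + 6\right)\right) = 8 \left(17 - 12\right) = 8 \cdot 5 = 40$)
$- 760 \left(-1086 + L\right) = - 760 \left(-1086 + 40\right) = \left(-760\right) \left(-1046\right) = 794960$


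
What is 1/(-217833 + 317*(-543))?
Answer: -1/389964 ≈ -2.5643e-6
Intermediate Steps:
1/(-217833 + 317*(-543)) = 1/(-217833 - 172131) = 1/(-389964) = -1/389964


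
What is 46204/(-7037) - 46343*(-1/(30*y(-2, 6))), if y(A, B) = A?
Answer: -328887931/422220 ≈ -778.95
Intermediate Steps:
46204/(-7037) - 46343*(-1/(30*y(-2, 6))) = 46204/(-7037) - 46343/(-2*(-1)*30) = 46204*(-1/7037) - 46343/(2*30) = -46204/7037 - 46343/60 = -328887931/422220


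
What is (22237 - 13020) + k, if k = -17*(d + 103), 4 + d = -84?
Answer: 8962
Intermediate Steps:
d = -88 (d = -4 - 84 = -88)
k = -255 (k = -17*(-88 + 103) = -17*15 = -255)
(22237 - 13020) + k = (22237 - 13020) - 255 = 9217 - 255 = 8962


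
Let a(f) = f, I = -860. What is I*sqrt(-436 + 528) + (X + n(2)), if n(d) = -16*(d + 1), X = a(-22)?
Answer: -70 - 1720*sqrt(23) ≈ -8318.8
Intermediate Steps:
X = -22
n(d) = -16 - 16*d (n(d) = -16*(1 + d) = -16 - 16*d)
I*sqrt(-436 + 528) + (X + n(2)) = -860*sqrt(-436 + 528) + (-22 + (-16 - 16*2)) = -1720*sqrt(23) + (-22 + (-16 - 32)) = -1720*sqrt(23) + (-22 - 48) = -1720*sqrt(23) - 70 = -70 - 1720*sqrt(23)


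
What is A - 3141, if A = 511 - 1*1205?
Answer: -3835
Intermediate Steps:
A = -694 (A = 511 - 1205 = -694)
A - 3141 = -694 - 3141 = -3835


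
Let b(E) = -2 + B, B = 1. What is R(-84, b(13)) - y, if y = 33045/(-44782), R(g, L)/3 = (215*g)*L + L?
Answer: 2426187459/44782 ≈ 54178.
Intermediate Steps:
b(E) = -1 (b(E) = -2 + 1 = -1)
R(g, L) = 3*L + 645*L*g (R(g, L) = 3*((215*g)*L + L) = 3*(215*L*g + L) = 3*(L + 215*L*g) = 3*L + 645*L*g)
y = -33045/44782 (y = 33045*(-1/44782) = -33045/44782 ≈ -0.73791)
R(-84, b(13)) - y = 3*(-1)*(1 + 215*(-84)) - 1*(-33045/44782) = 3*(-1)*(1 - 18060) + 33045/44782 = 3*(-1)*(-18059) + 33045/44782 = 54177 + 33045/44782 = 2426187459/44782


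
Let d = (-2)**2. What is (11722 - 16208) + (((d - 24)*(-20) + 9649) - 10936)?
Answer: -5373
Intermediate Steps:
d = 4
(11722 - 16208) + (((d - 24)*(-20) + 9649) - 10936) = (11722 - 16208) + (((4 - 24)*(-20) + 9649) - 10936) = -4486 + ((-20*(-20) + 9649) - 10936) = -4486 + ((400 + 9649) - 10936) = -4486 + (10049 - 10936) = -4486 - 887 = -5373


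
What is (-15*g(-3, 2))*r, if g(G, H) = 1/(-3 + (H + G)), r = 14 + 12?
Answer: 195/2 ≈ 97.500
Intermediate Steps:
r = 26
g(G, H) = 1/(-3 + G + H) (g(G, H) = 1/(-3 + (G + H)) = 1/(-3 + G + H))
(-15*g(-3, 2))*r = -15/(-3 - 3 + 2)*26 = -15/(-4)*26 = -15*(-¼)*26 = (15/4)*26 = 195/2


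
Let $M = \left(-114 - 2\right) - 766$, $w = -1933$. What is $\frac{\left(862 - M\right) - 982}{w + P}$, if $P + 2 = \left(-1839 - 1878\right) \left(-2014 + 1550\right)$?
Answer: $\frac{254}{574251} \approx 0.00044232$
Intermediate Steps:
$M = -882$ ($M = -116 - 766 = -882$)
$P = 1724686$ ($P = -2 + \left(-1839 - 1878\right) \left(-2014 + 1550\right) = -2 - -1724688 = -2 + 1724688 = 1724686$)
$\frac{\left(862 - M\right) - 982}{w + P} = \frac{\left(862 - -882\right) - 982}{-1933 + 1724686} = \frac{\left(862 + 882\right) - 982}{1722753} = \left(1744 - 982\right) \frac{1}{1722753} = 762 \cdot \frac{1}{1722753} = \frac{254}{574251}$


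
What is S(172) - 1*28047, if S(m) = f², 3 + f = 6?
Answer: -28038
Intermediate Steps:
f = 3 (f = -3 + 6 = 3)
S(m) = 9 (S(m) = 3² = 9)
S(172) - 1*28047 = 9 - 1*28047 = 9 - 28047 = -28038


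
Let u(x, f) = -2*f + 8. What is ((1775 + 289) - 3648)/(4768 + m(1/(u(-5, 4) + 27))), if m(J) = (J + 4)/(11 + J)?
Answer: -472032/1420973 ≈ -0.33219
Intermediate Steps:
u(x, f) = 8 - 2*f
m(J) = (4 + J)/(11 + J)
((1775 + 289) - 3648)/(4768 + m(1/(u(-5, 4) + 27))) = ((1775 + 289) - 3648)/(4768 + (4 + 1/((8 - 2*4) + 27))/(11 + 1/((8 - 2*4) + 27))) = (2064 - 3648)/(4768 + (4 + 1/((8 - 8) + 27))/(11 + 1/((8 - 8) + 27))) = -1584/(4768 + (4 + 1/(0 + 27))/(11 + 1/(0 + 27))) = -1584/(4768 + (4 + 1/27)/(11 + 1/27)) = -1584/(4768 + (109/27)/(298/27)) = -1584/(4768 + (27/298)*(109/27)) = -1584/(4768 + 109/298) = -1584/1420973/298 = -1584*298/1420973 = -472032/1420973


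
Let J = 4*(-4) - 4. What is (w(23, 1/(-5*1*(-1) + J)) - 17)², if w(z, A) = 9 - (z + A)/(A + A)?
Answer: 26896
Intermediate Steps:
J = -20 (J = -16 - 4 = -20)
w(z, A) = 9 - (A + z)/(2*A)
(w(23, 1/(-5*1*(-1) + J)) - 17)² = ((-1*23 + 17/(-5*1*(-1) - 20))/(2*(1/(-5*1*(-1) - 20))) - 17)² = ((-23 + 17/(-5*(-1) - 20))/(2*(1/(-5*(-1) - 20))) - 17)² = ((-23 + 17/(5 - 20))/(2*(1/(5 - 20))) - 17)² = ((-23 + 17/(-15))/(2*(1/(-15))) - 17)² = ((-23 + 17*(-1/15))/(2*(-1/15)) - 17)² = ((½)*(-15)*(-23 - 17/15) - 17)² = ((½)*(-15)*(-362/15) - 17)² = (181 - 17)² = 164² = 26896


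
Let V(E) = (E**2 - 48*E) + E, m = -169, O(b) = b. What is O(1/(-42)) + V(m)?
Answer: 1533167/42 ≈ 36504.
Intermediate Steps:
V(E) = E**2 - 47*E
O(1/(-42)) + V(m) = 1/(-42) - 169*(-47 - 169) = -1/42 - 169*(-216) = -1/42 + 36504 = 1533167/42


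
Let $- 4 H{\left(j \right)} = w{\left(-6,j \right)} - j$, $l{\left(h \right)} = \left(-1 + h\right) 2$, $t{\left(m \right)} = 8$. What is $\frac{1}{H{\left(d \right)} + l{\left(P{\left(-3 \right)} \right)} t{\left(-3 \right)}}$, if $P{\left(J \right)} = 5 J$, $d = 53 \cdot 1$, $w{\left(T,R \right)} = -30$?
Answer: $- \frac{4}{941} \approx -0.0042508$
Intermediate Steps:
$d = 53$
$l{\left(h \right)} = -2 + 2 h$
$H{\left(j \right)} = \frac{15}{2} + \frac{j}{4}$ ($H{\left(j \right)} = - \frac{-30 - j}{4} = \frac{15}{2} + \frac{j}{4}$)
$\frac{1}{H{\left(d \right)} + l{\left(P{\left(-3 \right)} \right)} t{\left(-3 \right)}} = \frac{1}{\left(\frac{15}{2} + \frac{1}{4} \cdot 53\right) + \left(-2 + 2 \cdot 5 \left(-3\right)\right) 8} = \frac{1}{\left(\frac{15}{2} + \frac{53}{4}\right) + \left(-2 + 2 \left(-15\right)\right) 8} = \frac{1}{\frac{83}{4} + \left(-2 - 30\right) 8} = \frac{1}{\frac{83}{4} - 256} = \frac{1}{- \frac{941}{4}} = - \frac{4}{941}$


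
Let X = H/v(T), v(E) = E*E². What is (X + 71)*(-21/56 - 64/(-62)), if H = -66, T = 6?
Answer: 414835/8928 ≈ 46.464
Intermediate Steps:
v(E) = E³
X = -11/36 (X = -66/(6³) = -66/216 = -66*1/216 = -11/36 ≈ -0.30556)
(X + 71)*(-21/56 - 64/(-62)) = (-11/36 + 71)*(-21/56 - 64/(-62)) = 2545*(-21*1/56 - 64*(-1/62))/36 = 2545*(-3/8 + 32/31)/36 = (2545/36)*(163/248) = 414835/8928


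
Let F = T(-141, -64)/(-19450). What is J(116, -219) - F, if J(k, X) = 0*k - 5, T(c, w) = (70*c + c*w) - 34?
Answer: -9813/1945 ≈ -5.0452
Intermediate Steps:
T(c, w) = -34 + 70*c + c*w
J(k, X) = -5 (J(k, X) = 0 - 5 = -5)
F = 88/1945 (F = (-34 + 70*(-141) - 141*(-64))/(-19450) = (-34 - 9870 + 9024)*(-1/19450) = -880*(-1/19450) = 88/1945 ≈ 0.045244)
J(116, -219) - F = -5 - 1*88/1945 = -5 - 88/1945 = -9813/1945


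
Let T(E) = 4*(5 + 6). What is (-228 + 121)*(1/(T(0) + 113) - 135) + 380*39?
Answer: 4594498/157 ≈ 29264.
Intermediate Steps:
T(E) = 44 (T(E) = 4*11 = 44)
(-228 + 121)*(1/(T(0) + 113) - 135) + 380*39 = (-228 + 121)*(1/(44 + 113) - 135) + 380*39 = -107*(1/157 - 135) + 14820 = -107*(-21194/157) + 14820 = 2267758/157 + 14820 = 4594498/157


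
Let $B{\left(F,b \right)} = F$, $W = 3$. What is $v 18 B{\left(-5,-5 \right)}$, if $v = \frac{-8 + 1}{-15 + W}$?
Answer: $- \frac{105}{2} \approx -52.5$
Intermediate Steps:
$v = \frac{7}{12}$ ($v = \frac{-8 + 1}{-15 + 3} = - \frac{7}{-12} = \left(-7\right) \left(- \frac{1}{12}\right) = \frac{7}{12} \approx 0.58333$)
$v 18 B{\left(-5,-5 \right)} = \frac{7}{12} \cdot 18 \left(-5\right) = \frac{21}{2} \left(-5\right) = - \frac{105}{2}$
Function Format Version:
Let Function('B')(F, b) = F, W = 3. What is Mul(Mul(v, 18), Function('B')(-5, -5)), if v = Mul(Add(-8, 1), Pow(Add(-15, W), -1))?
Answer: Rational(-105, 2) ≈ -52.500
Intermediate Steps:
v = Rational(7, 12) (v = Mul(Add(-8, 1), Pow(Add(-15, 3), -1)) = Mul(-7, Pow(-12, -1)) = Mul(-7, Rational(-1, 12)) = Rational(7, 12) ≈ 0.58333)
Mul(Mul(v, 18), Function('B')(-5, -5)) = Mul(Mul(Rational(7, 12), 18), -5) = Mul(Rational(21, 2), -5) = Rational(-105, 2)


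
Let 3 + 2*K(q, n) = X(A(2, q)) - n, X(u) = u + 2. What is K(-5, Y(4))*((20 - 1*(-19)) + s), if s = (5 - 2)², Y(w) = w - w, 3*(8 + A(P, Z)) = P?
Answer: -200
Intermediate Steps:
A(P, Z) = -8 + P/3
Y(w) = 0
X(u) = 2 + u
K(q, n) = -25/6 - n/2 (K(q, n) = -3/2 + ((2 + (-8 + (⅓)*2)) - n)/2 = -3/2 + ((2 + (-8 + ⅔)) - n)/2 = -3/2 + ((2 - 22/3) - n)/2 = -3/2 + (-16/3 - n)/2 = -3/2 + (-8/3 - n/2) = -25/6 - n/2)
s = 9 (s = 3² = 9)
K(-5, Y(4))*((20 - 1*(-19)) + s) = (-25/6 - ½*0)*((20 - 1*(-19)) + 9) = (-25/6 + 0)*((20 + 19) + 9) = -25*(39 + 9)/6 = -25/6*48 = -200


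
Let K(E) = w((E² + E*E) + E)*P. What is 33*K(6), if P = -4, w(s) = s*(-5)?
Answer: 51480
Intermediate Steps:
w(s) = -5*s
K(E) = 20*E + 40*E² (K(E) = -5*((E² + E*E) + E)*(-4) = -5*((E² + E²) + E)*(-4) = -5*(2*E² + E)*(-4) = -5*(E + 2*E²)*(-4) = (-10*E² - 5*E)*(-4) = 20*E + 40*E²)
33*K(6) = 33*(20*6*(1 + 2*6)) = 33*(20*6*(1 + 12)) = 33*(20*6*13) = 33*1560 = 51480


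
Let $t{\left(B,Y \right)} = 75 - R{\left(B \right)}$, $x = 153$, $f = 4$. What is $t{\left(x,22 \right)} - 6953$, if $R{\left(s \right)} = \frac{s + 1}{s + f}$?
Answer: $- \frac{1080000}{157} \approx -6879.0$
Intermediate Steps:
$R{\left(s \right)} = \frac{1 + s}{4 + s}$ ($R{\left(s \right)} = \frac{s + 1}{s + 4} = \frac{1 + s}{4 + s}$)
$t{\left(B,Y \right)} = 75 - \frac{1 + B}{4 + B}$
$t{\left(x,22 \right)} - 6953 = \frac{299 + 74 \cdot 153}{4 + 153} - 6953 = \frac{299 + 11322}{157} - 6953 = \frac{1}{157} \cdot 11621 - 6953 = \frac{11621}{157} - 6953 = - \frac{1080000}{157}$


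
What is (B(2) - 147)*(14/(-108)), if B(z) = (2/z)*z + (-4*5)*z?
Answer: 1295/54 ≈ 23.981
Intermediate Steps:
B(z) = 2 - 20*z
(B(2) - 147)*(14/(-108)) = ((2 - 20*2) - 147)*(14/(-108)) = ((2 - 40) - 147)*(14*(-1/108)) = (-38 - 147)*(-7/54) = -185*(-7/54) = 1295/54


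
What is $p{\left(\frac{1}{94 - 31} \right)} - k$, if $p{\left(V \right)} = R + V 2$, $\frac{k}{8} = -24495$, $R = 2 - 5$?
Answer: $\frac{12345293}{63} \approx 1.9596 \cdot 10^{5}$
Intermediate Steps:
$R = -3$ ($R = 2 - 5 = -3$)
$k = -195960$ ($k = 8 \left(-24495\right) = -195960$)
$p{\left(V \right)} = -3 + 2 V$ ($p{\left(V \right)} = -3 + V 2 = -3 + 2 V$)
$p{\left(\frac{1}{94 - 31} \right)} - k = \left(-3 + \frac{2}{94 - 31}\right) - -195960 = \left(-3 + \frac{2}{63}\right) + 195960 = - \frac{187}{63} + 195960 = \frac{12345293}{63}$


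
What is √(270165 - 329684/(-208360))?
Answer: √733061386046390/52090 ≈ 519.78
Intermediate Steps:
√(270165 - 329684/(-208360)) = √(270165 - 329684*(-1/208360)) = √(270165 + 82421/52090) = √(14072977271/52090) = √733061386046390/52090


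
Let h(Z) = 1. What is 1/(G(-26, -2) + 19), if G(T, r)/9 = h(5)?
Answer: 1/28 ≈ 0.035714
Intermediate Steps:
G(T, r) = 9 (G(T, r) = 9*1 = 9)
1/(G(-26, -2) + 19) = 1/(9 + 19) = 1/28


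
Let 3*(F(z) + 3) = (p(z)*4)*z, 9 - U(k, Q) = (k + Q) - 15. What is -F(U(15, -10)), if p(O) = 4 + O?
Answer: -1739/3 ≈ -579.67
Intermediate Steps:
U(k, Q) = 24 - Q - k (U(k, Q) = 9 - ((k + Q) - 15) = 9 - ((Q + k) - 15) = 9 - (-15 + Q + k) = 9 + (15 - Q - k) = 24 - Q - k)
F(z) = -3 + z*(16 + 4*z)/3 (F(z) = -3 + (((4 + z)*4)*z)/3 = -3 + ((16 + 4*z)*z)/3 = -3 + (z*(16 + 4*z))/3 = -3 + z*(16 + 4*z)/3)
-F(U(15, -10)) = -(-3 + 4*(24 - 1*(-10) - 1*15)*(4 + (24 - 1*(-10) - 1*15))/3) = -(-3 + 4*(24 + 10 - 15)*(4 + (24 + 10 - 15))/3) = -(-3 + (4/3)*19*(4 + 19)) = -(-3 + (4/3)*19*23) = -(-3 + 1748/3) = -1*1739/3 = -1739/3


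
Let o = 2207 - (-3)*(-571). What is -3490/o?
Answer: -1745/247 ≈ -7.0648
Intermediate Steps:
o = 494 (o = 2207 - 1*1713 = 2207 - 1713 = 494)
-3490/o = -3490/494 = -3490*1/494 = -1745/247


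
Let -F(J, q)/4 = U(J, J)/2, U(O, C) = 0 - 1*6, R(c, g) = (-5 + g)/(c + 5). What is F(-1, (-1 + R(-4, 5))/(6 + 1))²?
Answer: 144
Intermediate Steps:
R(c, g) = (-5 + g)/(5 + c)
U(O, C) = -6 (U(O, C) = 0 - 6 = -6)
F(J, q) = 12 (F(J, q) = -(-24)/2 = -4*(-3) = 12)
F(-1, (-1 + R(-4, 5))/(6 + 1))² = 12² = 144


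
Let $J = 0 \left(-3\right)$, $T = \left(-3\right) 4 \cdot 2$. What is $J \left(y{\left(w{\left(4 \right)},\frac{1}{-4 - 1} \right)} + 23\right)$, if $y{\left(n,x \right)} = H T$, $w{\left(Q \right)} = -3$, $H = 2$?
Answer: $0$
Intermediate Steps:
$T = -24$ ($T = \left(-12\right) 2 = -24$)
$y{\left(n,x \right)} = -48$ ($y{\left(n,x \right)} = 2 \left(-24\right) = -48$)
$J = 0$
$J \left(y{\left(w{\left(4 \right)},\frac{1}{-4 - 1} \right)} + 23\right) = 0 \left(-48 + 23\right) = 0 \left(-25\right) = 0$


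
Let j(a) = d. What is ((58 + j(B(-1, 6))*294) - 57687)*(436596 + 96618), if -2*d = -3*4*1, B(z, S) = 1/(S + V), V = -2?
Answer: -29788000110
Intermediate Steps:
B(z, S) = 1/(-2 + S) (B(z, S) = 1/(S - 2) = 1/(-2 + S))
d = 6 (d = -(-3*4)/2 = -(-6) = -1/2*(-12) = 6)
j(a) = 6
((58 + j(B(-1, 6))*294) - 57687)*(436596 + 96618) = ((58 + 6*294) - 57687)*(436596 + 96618) = ((58 + 1764) - 57687)*533214 = (1822 - 57687)*533214 = -55865*533214 = -29788000110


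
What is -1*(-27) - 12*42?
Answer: -477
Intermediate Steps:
-1*(-27) - 12*42 = 27 - 504 = -477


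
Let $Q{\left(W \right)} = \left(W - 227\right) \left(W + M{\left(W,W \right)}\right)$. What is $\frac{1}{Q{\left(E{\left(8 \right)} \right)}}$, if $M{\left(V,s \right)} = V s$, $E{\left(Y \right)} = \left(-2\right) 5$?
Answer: $- \frac{1}{21330} \approx -4.6882 \cdot 10^{-5}$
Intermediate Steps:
$E{\left(Y \right)} = -10$
$Q{\left(W \right)} = \left(-227 + W\right) \left(W + W^{2}\right)$ ($Q{\left(W \right)} = \left(W - 227\right) \left(W + W W\right) = \left(-227 + W\right) \left(W + W^{2}\right)$)
$\frac{1}{Q{\left(E{\left(8 \right)} \right)}} = \frac{1}{\left(-10\right) \left(-227 + \left(-10\right)^{2} - -2260\right)} = \frac{1}{\left(-10\right) \left(-227 + 100 + 2260\right)} = \frac{1}{\left(-10\right) 2133} = \frac{1}{-21330} = - \frac{1}{21330}$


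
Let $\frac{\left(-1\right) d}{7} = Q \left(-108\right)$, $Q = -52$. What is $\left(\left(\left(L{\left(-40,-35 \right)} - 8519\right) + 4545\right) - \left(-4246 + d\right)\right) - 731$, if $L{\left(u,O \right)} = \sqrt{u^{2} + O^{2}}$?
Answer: $38853 + 5 \sqrt{113} \approx 38906.0$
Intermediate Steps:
$d = -39312$ ($d = - 7 \left(\left(-52\right) \left(-108\right)\right) = \left(-7\right) 5616 = -39312$)
$L{\left(u,O \right)} = \sqrt{O^{2} + u^{2}}$
$\left(\left(\left(L{\left(-40,-35 \right)} - 8519\right) + 4545\right) - \left(-4246 + d\right)\right) - 731 = \left(\left(\left(\sqrt{\left(-35\right)^{2} + \left(-40\right)^{2}} - 8519\right) + 4545\right) + \left(4246 - -39312\right)\right) - 731 = \left(\left(\left(\sqrt{1225 + 1600} - 8519\right) + 4545\right) + \left(4246 + 39312\right)\right) - 731 = \left(\left(\left(\sqrt{2825} - 8519\right) + 4545\right) + 43558\right) - 731 = \left(\left(\left(5 \sqrt{113} - 8519\right) + 4545\right) + 43558\right) - 731 = \left(\left(\left(-8519 + 5 \sqrt{113}\right) + 4545\right) + 43558\right) - 731 = \left(\left(-3974 + 5 \sqrt{113}\right) + 43558\right) - 731 = \left(39584 + 5 \sqrt{113}\right) - 731 = 38853 + 5 \sqrt{113}$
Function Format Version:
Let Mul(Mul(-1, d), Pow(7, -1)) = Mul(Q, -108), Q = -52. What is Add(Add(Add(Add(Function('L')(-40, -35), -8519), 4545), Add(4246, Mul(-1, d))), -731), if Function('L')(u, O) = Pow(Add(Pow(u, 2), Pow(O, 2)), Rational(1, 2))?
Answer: Add(38853, Mul(5, Pow(113, Rational(1, 2)))) ≈ 38906.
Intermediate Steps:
d = -39312 (d = Mul(-7, Mul(-52, -108)) = Mul(-7, 5616) = -39312)
Function('L')(u, O) = Pow(Add(Pow(O, 2), Pow(u, 2)), Rational(1, 2))
Add(Add(Add(Add(Function('L')(-40, -35), -8519), 4545), Add(4246, Mul(-1, d))), -731) = Add(Add(Add(Add(Pow(Add(Pow(-35, 2), Pow(-40, 2)), Rational(1, 2)), -8519), 4545), Add(4246, Mul(-1, -39312))), -731) = Add(Add(Add(Add(Pow(Add(1225, 1600), Rational(1, 2)), -8519), 4545), Add(4246, 39312)), -731) = Add(Add(Add(Add(Pow(2825, Rational(1, 2)), -8519), 4545), 43558), -731) = Add(Add(Add(Add(Mul(5, Pow(113, Rational(1, 2))), -8519), 4545), 43558), -731) = Add(Add(Add(Add(-8519, Mul(5, Pow(113, Rational(1, 2)))), 4545), 43558), -731) = Add(Add(Add(-3974, Mul(5, Pow(113, Rational(1, 2)))), 43558), -731) = Add(Add(39584, Mul(5, Pow(113, Rational(1, 2)))), -731) = Add(38853, Mul(5, Pow(113, Rational(1, 2))))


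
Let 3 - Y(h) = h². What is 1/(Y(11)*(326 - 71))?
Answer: -1/30090 ≈ -3.3234e-5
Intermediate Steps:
Y(h) = 3 - h²
1/(Y(11)*(326 - 71)) = 1/((3 - 1*11²)*(326 - 71)) = 1/((3 - 1*121)*255) = 1/((3 - 121)*255) = 1/(-118*255) = 1/(-30090) = -1/30090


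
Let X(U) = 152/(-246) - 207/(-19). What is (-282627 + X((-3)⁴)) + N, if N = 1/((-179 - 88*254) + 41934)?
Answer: -12815201894309/45344811 ≈ -2.8262e+5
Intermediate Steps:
X(U) = 24017/2337 (X(U) = 152*(-1/246) - 207*(-1/19) = -76/123 + 207/19 = 24017/2337)
N = 1/19403 (N = 1/((-179 - 22352) + 41934) = 1/(-22531 + 41934) = 1/19403 ≈ 5.1538e-5)
(-282627 + X((-3)⁴)) + N = (-282627 + 24017/2337) + 1/19403 = -660475282/2337 + 1/19403 = -12815201894309/45344811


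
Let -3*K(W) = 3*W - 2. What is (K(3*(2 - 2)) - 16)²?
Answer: 2116/9 ≈ 235.11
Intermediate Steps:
K(W) = ⅔ - W (K(W) = -(3*W - 2)/3 = -(-2 + 3*W)/3 = ⅔ - W)
(K(3*(2 - 2)) - 16)² = ((⅔ - 3*(2 - 2)) - 16)² = ((⅔ - 3*0) - 16)² = ((⅔ - 1*0) - 16)² = ((⅔ + 0) - 16)² = (⅔ - 16)² = (-46/3)² = 2116/9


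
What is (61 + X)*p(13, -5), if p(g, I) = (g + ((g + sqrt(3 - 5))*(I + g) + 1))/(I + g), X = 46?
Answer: 6313/4 + 107*I*sqrt(2) ≈ 1578.3 + 151.32*I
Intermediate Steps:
p(g, I) = (1 + g + (I + g)*(g + I*sqrt(2)))/(I + g) (p(g, I) = (g + ((g + sqrt(-2))*(I + g) + 1))/(I + g) = (g + ((g + I*sqrt(2))*(I + g) + 1))/(I + g) = (g + ((I + g)*(g + I*sqrt(2)) + 1))/(I + g) = (g + (1 + (I + g)*(g + I*sqrt(2))))/(I + g) = (1 + g + (I + g)*(g + I*sqrt(2)))/(I + g))
(61 + X)*p(13, -5) = (61 + 46)*((1 + 13 + 13**2 - 5*13 + I*(-5)*sqrt(2) + I*13*sqrt(2))/(-5 + 13)) = 107*((1 + 13 + 169 - 65 - 5*I*sqrt(2) + 13*I*sqrt(2))/8) = 107*((118 + 8*I*sqrt(2))/8) = 107*(59/4 + I*sqrt(2)) = 6313/4 + 107*I*sqrt(2)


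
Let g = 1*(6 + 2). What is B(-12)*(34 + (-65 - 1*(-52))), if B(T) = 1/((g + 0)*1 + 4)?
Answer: 7/4 ≈ 1.7500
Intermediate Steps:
g = 8 (g = 1*8 = 8)
B(T) = 1/12 (B(T) = 1/((8 + 0)*1 + 4) = 1/(8*1 + 4) = 1/(8 + 4) = 1/12)
B(-12)*(34 + (-65 - 1*(-52))) = (34 + (-65 - 1*(-52)))/12 = (34 + (-65 + 52))/12 = (34 - 13)/12 = (1/12)*21 = 7/4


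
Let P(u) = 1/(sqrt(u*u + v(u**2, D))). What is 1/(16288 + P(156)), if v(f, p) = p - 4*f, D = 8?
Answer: 1189024000/19366822912001 + 10*I*sqrt(730)/19366822912001 ≈ 6.1395e-5 + 1.3951e-11*I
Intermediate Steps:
P(u) = 1/sqrt(8 - 3*u**2) (P(u) = 1/(sqrt(u*u + (8 - 4*u**2))) = 1/(sqrt(u**2 + (8 - 4*u**2))) = 1/(sqrt(8 - 3*u**2)) = 1/sqrt(8 - 3*u**2))
1/(16288 + P(156)) = 1/(16288 + 1/sqrt(8 - 3*156**2)) = 1/(16288 + 1/sqrt(8 - 3*24336)) = 1/(16288 + 1/sqrt(8 - 73008)) = 1/(16288 + 1/sqrt(-73000)) = 1/(16288 - I*sqrt(730)/7300)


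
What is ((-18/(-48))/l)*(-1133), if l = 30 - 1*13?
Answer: -3399/136 ≈ -24.993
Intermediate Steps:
l = 17 (l = 30 - 13 = 17)
((-18/(-48))/l)*(-1133) = (-18/(-48)/17)*(-1133) = (-18*(-1/48)*(1/17))*(-1133) = ((3/8)*(1/17))*(-1133) = (3/136)*(-1133) = -3399/136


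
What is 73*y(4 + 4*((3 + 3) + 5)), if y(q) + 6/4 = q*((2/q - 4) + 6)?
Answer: 14089/2 ≈ 7044.5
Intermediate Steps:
y(q) = -3/2 + q*(2 + 2/q) (y(q) = -3/2 + q*((2/q - 4) + 6) = -3/2 + q*((-4 + 2/q) + 6) = -3/2 + q*(2 + 2/q))
73*y(4 + 4*((3 + 3) + 5)) = 73*(½ + 2*(4 + 4*((3 + 3) + 5))) = 73*(½ + 2*(4 + 4*(6 + 5))) = 73*(½ + 2*(4 + 4*11)) = 73*(½ + 2*(4 + 44)) = 73*(½ + 2*48) = 73*(½ + 96) = 73*(193/2) = 14089/2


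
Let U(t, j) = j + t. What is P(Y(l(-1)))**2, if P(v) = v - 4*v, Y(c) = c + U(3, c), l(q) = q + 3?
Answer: 441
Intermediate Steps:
l(q) = 3 + q
Y(c) = 3 + 2*c (Y(c) = c + (c + 3) = c + (3 + c) = 3 + 2*c)
P(v) = -3*v (P(v) = v - 4*v = -3*v)
P(Y(l(-1)))**2 = (-3*(3 + 2*(3 - 1)))**2 = (-3*(3 + 2*2))**2 = (-3*(3 + 4))**2 = (-3*7)**2 = (-21)**2 = 441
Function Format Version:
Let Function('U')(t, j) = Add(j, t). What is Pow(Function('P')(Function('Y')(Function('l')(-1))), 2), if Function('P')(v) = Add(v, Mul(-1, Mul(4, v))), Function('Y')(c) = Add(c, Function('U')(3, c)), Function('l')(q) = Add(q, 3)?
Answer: 441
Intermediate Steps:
Function('l')(q) = Add(3, q)
Function('Y')(c) = Add(3, Mul(2, c)) (Function('Y')(c) = Add(c, Add(c, 3)) = Add(c, Add(3, c)) = Add(3, Mul(2, c)))
Function('P')(v) = Mul(-3, v) (Function('P')(v) = Add(v, Mul(-4, v)) = Mul(-3, v))
Pow(Function('P')(Function('Y')(Function('l')(-1))), 2) = Pow(Mul(-3, Add(3, Mul(2, Add(3, -1)))), 2) = Pow(Mul(-3, Add(3, Mul(2, 2))), 2) = Pow(Mul(-3, Add(3, 4)), 2) = Pow(Mul(-3, 7), 2) = Pow(-21, 2) = 441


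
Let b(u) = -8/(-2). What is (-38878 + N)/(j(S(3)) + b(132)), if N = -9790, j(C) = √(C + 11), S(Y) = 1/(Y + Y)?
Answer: -1168032/29 + 48668*√402/29 ≈ -6629.0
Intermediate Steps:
S(Y) = 1/(2*Y)
j(C) = √(11 + C)
b(u) = 4 (b(u) = -8*(-½) = 4)
(-38878 + N)/(j(S(3)) + b(132)) = (-38878 - 9790)/(√(11 + (½)/3) + 4) = -48668/(√(11 + (½)*(⅓)) + 4) = -48668/(√(11 + ⅙) + 4) = -48668/(√(67/6) + 4) = -48668/(√402/6 + 4) = -48668/(4 + √402/6)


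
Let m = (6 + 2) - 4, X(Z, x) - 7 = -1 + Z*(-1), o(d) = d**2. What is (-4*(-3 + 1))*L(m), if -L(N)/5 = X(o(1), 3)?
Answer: -200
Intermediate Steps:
X(Z, x) = 6 - Z (X(Z, x) = 7 + (-1 + Z*(-1)) = 7 + (-1 - Z) = 6 - Z)
m = 4 (m = 8 - 4 = 4)
L(N) = -25 (L(N) = -5*(6 - 1*1**2) = -5*(6 - 1*1) = -5*(6 - 1) = -5*5 = -25)
(-4*(-3 + 1))*L(m) = -4*(-3 + 1)*(-25) = -4*(-2)*(-25) = 8*(-25) = -200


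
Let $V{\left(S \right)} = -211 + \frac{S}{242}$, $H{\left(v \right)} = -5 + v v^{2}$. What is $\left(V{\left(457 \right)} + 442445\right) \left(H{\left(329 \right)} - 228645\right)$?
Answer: $\frac{3786688415943315}{242} \approx 1.5647 \cdot 10^{13}$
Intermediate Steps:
$H{\left(v \right)} = -5 + v^{3}$
$V{\left(S \right)} = -211 + \frac{S}{242}$ ($V{\left(S \right)} = -211 + S \frac{1}{242} = -211 + \frac{S}{242}$)
$\left(V{\left(457 \right)} + 442445\right) \left(H{\left(329 \right)} - 228645\right) = \left(\left(-211 + \frac{1}{242} \cdot 457\right) + 442445\right) \left(\left(-5 + 329^{3}\right) - 228645\right) = \left(\left(-211 + \frac{457}{242}\right) + 442445\right) \left(\left(-5 + 35611289\right) - 228645\right) = \left(- \frac{50605}{242} + 442445\right) \left(35611284 - 228645\right) = \frac{107021085}{242} \cdot 35382639 = \frac{3786688415943315}{242}$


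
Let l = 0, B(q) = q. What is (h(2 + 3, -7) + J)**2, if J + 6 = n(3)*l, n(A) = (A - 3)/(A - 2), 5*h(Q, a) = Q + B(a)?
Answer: 1024/25 ≈ 40.960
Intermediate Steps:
h(Q, a) = Q/5 + a/5 (h(Q, a) = (Q + a)/5 = Q/5 + a/5)
n(A) = (-3 + A)/(-2 + A)
J = -6 (J = -6 + ((-3 + 3)/(-2 + 3))*0 = -6 + (0/1)*0 = -6 + (1*0)*0 = -6 + 0*0 = -6 + 0 = -6)
(h(2 + 3, -7) + J)**2 = (((2 + 3)/5 + (1/5)*(-7)) - 6)**2 = (((1/5)*5 - 7/5) - 6)**2 = ((1 - 7/5) - 6)**2 = (-2/5 - 6)**2 = (-32/5)**2 = 1024/25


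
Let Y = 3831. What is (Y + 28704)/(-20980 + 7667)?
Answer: -32535/13313 ≈ -2.4439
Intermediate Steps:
(Y + 28704)/(-20980 + 7667) = (3831 + 28704)/(-20980 + 7667) = 32535/(-13313) = 32535*(-1/13313) = -32535/13313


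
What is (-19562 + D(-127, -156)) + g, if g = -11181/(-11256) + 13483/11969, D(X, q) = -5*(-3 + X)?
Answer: -849198998777/44907688 ≈ -18910.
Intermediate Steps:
D(X, q) = 15 - 5*X
g = 95196679/44907688 (g = -11181*(-1/11256) + 13483*(1/11969) = 3727/3752 + 13483/11969 = 95196679/44907688 ≈ 2.1198)
(-19562 + D(-127, -156)) + g = (-19562 + (15 - 5*(-127))) + 95196679/44907688 = (-19562 + (15 + 635)) + 95196679/44907688 = (-19562 + 650) + 95196679/44907688 = -18912 + 95196679/44907688 = -849198998777/44907688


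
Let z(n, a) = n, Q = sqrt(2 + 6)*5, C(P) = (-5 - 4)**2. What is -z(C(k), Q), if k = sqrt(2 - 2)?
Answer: -81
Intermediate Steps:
k = 0 (k = sqrt(0) = 0)
C(P) = 81 (C(P) = (-9)**2 = 81)
Q = 10*sqrt(2) (Q = sqrt(8)*5 = (2*sqrt(2))*5 = 10*sqrt(2) ≈ 14.142)
-z(C(k), Q) = -1*81 = -81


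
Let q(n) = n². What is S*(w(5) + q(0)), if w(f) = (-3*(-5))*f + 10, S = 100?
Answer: 8500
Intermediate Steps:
w(f) = 10 + 15*f (w(f) = 15*f + 10 = 10 + 15*f)
S*(w(5) + q(0)) = 100*((10 + 15*5) + 0²) = 100*((10 + 75) + 0) = 100*(85 + 0) = 100*85 = 8500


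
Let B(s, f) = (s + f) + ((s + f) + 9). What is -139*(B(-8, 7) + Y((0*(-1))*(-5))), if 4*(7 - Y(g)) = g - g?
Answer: -1946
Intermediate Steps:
Y(g) = 7 (Y(g) = 7 - (g - g)/4 = 7 - ¼*0 = 7 + 0 = 7)
B(s, f) = 9 + 2*f + 2*s (B(s, f) = (f + s) + ((f + s) + 9) = (f + s) + (9 + f + s) = 9 + 2*f + 2*s)
-139*(B(-8, 7) + Y((0*(-1))*(-5))) = -139*((9 + 2*7 + 2*(-8)) + 7) = -139*((9 + 14 - 16) + 7) = -139*(7 + 7) = -139*14 = -1946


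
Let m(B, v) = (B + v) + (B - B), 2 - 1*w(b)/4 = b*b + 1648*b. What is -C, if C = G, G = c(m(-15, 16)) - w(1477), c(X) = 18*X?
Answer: -18462510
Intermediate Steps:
w(b) = 8 - 6592*b - 4*b² (w(b) = 8 - 4*(b*b + 1648*b) = 8 - 4*(b² + 1648*b) = 8 + (-6592*b - 4*b²) = 8 - 6592*b - 4*b²)
m(B, v) = B + v (m(B, v) = (B + v) + 0 = B + v)
G = 18462510 (G = 18*(-15 + 16) - (8 - 6592*1477 - 4*1477²) = 18*1 - (8 - 9736384 - 4*2181529) = 18 - (8 - 9736384 - 8726116) = 18 - 1*(-18462492) = 18 + 18462492 = 18462510)
C = 18462510
-C = -1*18462510 = -18462510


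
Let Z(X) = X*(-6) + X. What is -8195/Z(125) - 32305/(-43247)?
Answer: 74919958/5405875 ≈ 13.859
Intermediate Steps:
Z(X) = -5*X (Z(X) = -6*X + X = -5*X)
-8195/Z(125) - 32305/(-43247) = -8195/((-5*125)) - 32305/(-43247) = -8195/(-625) - 32305*(-1/43247) = -8195*(-1/625) + 32305/43247 = 1639/125 + 32305/43247 = 74919958/5405875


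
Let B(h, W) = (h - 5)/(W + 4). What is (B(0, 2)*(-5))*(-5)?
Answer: -125/6 ≈ -20.833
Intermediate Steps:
B(h, W) = (-5 + h)/(4 + W)
(B(0, 2)*(-5))*(-5) = (((-5 + 0)/(4 + 2))*(-5))*(-5) = ((-5/6)*(-5))*(-5) = (((⅙)*(-5))*(-5))*(-5) = -⅚*(-5)*(-5) = (25/6)*(-5) = -125/6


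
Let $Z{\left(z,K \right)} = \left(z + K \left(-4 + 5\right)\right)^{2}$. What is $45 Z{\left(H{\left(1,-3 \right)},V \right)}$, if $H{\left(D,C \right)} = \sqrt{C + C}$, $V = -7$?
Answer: $1935 - 630 i \sqrt{6} \approx 1935.0 - 1543.2 i$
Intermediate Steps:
$H{\left(D,C \right)} = \sqrt{2} \sqrt{C}$ ($H{\left(D,C \right)} = \sqrt{2 C} = \sqrt{2} \sqrt{C}$)
$Z{\left(z,K \right)} = \left(K + z\right)^{2}$ ($Z{\left(z,K \right)} = \left(z + K 1\right)^{2} = \left(z + K\right)^{2} = \left(K + z\right)^{2}$)
$45 Z{\left(H{\left(1,-3 \right)},V \right)} = 45 \left(-7 + \sqrt{2} \sqrt{-3}\right)^{2} = 45 \left(-7 + \sqrt{2} i \sqrt{3}\right)^{2} = 45 \left(-7 + i \sqrt{6}\right)^{2}$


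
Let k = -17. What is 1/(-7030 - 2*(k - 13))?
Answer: -1/6970 ≈ -0.00014347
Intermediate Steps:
1/(-7030 - 2*(k - 13)) = 1/(-7030 - 2*(-17 - 13)) = 1/(-7030 - 2*(-30)) = 1/(-7030 + 60) = 1/(-6970) = -1/6970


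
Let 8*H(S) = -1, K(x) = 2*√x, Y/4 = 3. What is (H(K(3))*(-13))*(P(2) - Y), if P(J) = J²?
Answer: -13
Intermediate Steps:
Y = 12 (Y = 4*3 = 12)
H(S) = -⅛ (H(S) = (⅛)*(-1) = -⅛)
(H(K(3))*(-13))*(P(2) - Y) = (-⅛*(-13))*(2² - 1*12) = 13*(4 - 12)/8 = (13/8)*(-8) = -13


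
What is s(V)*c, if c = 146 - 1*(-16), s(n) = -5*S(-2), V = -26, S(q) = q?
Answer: 1620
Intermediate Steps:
s(n) = 10 (s(n) = -5*(-2) = 10)
c = 162 (c = 146 + 16 = 162)
s(V)*c = 10*162 = 1620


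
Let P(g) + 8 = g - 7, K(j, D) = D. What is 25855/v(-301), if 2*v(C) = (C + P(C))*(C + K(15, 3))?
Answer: 25855/91933 ≈ 0.28124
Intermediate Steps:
P(g) = -15 + g (P(g) = -8 + (g - 7) = -8 + (-7 + g) = -15 + g)
v(C) = (-15 + 2*C)*(3 + C)/2 (v(C) = ((C + (-15 + C))*(C + 3))/2 = ((-15 + 2*C)*(3 + C))/2 = (-15 + 2*C)*(3 + C)/2)
25855/v(-301) = 25855/(-45/2 + (-301)**2 - 9/2*(-301)) = 25855/(-45/2 + 90601 + 2709/2) = 25855/91933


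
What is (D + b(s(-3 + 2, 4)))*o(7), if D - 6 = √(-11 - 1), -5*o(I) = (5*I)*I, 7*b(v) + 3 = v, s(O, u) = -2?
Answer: -259 - 98*I*√3 ≈ -259.0 - 169.74*I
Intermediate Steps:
b(v) = -3/7 + v/7
o(I) = -I² (o(I) = -5*I*I/5 = -I²)
D = 6 + 2*I*√3 (D = 6 + √(-11 - 1) = 6 + √(-12) = 6 + 2*I*√3 ≈ 6.0 + 3.4641*I)
(D + b(s(-3 + 2, 4)))*o(7) = ((6 + 2*I*√3) + (-3/7 + (⅐)*(-2)))*(-1*7²) = ((6 + 2*I*√3) + (-3/7 - 2/7))*(-1*49) = ((6 + 2*I*√3) - 5/7)*(-49) = (37/7 + 2*I*√3)*(-49) = -259 - 98*I*√3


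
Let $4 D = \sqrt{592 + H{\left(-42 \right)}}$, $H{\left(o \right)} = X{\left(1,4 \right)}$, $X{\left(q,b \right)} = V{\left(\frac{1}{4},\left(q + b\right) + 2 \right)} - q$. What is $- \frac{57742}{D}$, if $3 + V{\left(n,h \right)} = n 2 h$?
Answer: $- \frac{230968 \sqrt{14}}{91} \approx -9496.7$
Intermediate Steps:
$V{\left(n,h \right)} = -3 + 2 h n$ ($V{\left(n,h \right)} = -3 + n 2 h = -3 + 2 n h = -3 + 2 h n$)
$X{\left(q,b \right)} = -2 + \frac{b}{2} - \frac{q}{2}$ ($X{\left(q,b \right)} = \left(-3 + \frac{2 \left(\left(q + b\right) + 2\right)}{4}\right) - q = \left(-3 + 2 \left(\left(b + q\right) + 2\right) \frac{1}{4}\right) - q = \left(-3 + 2 \left(2 + b + q\right) \frac{1}{4}\right) - q = \left(-3 + \left(1 + \frac{b}{2} + \frac{q}{2}\right)\right) - q = \left(-2 + \frac{b}{2} + \frac{q}{2}\right) - q = -2 + \frac{b}{2} - \frac{q}{2}$)
$H{\left(o \right)} = - \frac{1}{2}$ ($H{\left(o \right)} = -2 + \frac{1}{2} \cdot 4 - \frac{1}{2} = -2 + 2 - \frac{1}{2} = - \frac{1}{2}$)
$D = \frac{13 \sqrt{14}}{8}$ ($D = \frac{\sqrt{592 - \frac{1}{2}}}{4} = \frac{\sqrt{\frac{1183}{2}}}{4} = \frac{\frac{13}{2} \sqrt{14}}{4} = \frac{13 \sqrt{14}}{8} \approx 6.0802$)
$- \frac{57742}{D} = - \frac{57742}{\frac{13}{8} \sqrt{14}} = - 57742 \frac{4 \sqrt{14}}{91} = - \frac{230968 \sqrt{14}}{91}$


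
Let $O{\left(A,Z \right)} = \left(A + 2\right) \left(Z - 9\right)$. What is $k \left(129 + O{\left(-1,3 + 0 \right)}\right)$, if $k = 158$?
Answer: $19434$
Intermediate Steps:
$O{\left(A,Z \right)} = \left(-9 + Z\right) \left(2 + A\right)$ ($O{\left(A,Z \right)} = \left(2 + A\right) \left(Z - 9\right) = \left(2 + A\right) \left(-9 + Z\right) = \left(-9 + Z\right) \left(2 + A\right)$)
$k \left(129 + O{\left(-1,3 + 0 \right)}\right) = 158 \left(129 - \left(12 - 2 \left(3 + 0\right)\right)\right) = 158 \left(129 + \left(-18 + 9 + 2 \cdot 3 - 3\right)\right) = 158 \left(129 + \left(-18 + 9 + 6 - 3\right)\right) = 158 \left(129 - 6\right) = 158 \cdot 123 = 19434$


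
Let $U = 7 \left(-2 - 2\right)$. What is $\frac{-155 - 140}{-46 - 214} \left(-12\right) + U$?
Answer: $- \frac{541}{13} \approx -41.615$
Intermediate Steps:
$U = -28$ ($U = 7 \left(-4\right) = -28$)
$\frac{-155 - 140}{-46 - 214} \left(-12\right) + U = \frac{-155 - 140}{-46 - 214} \left(-12\right) - 28 = - \frac{295}{-260} \left(-12\right) - 28 = \left(-295\right) \left(- \frac{1}{260}\right) \left(-12\right) - 28 = \frac{59}{52} \left(-12\right) - 28 = - \frac{177}{13} - 28 = - \frac{541}{13}$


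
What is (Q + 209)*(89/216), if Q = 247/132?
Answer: 2477315/28512 ≈ 86.887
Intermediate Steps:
Q = 247/132 (Q = 247*(1/132) = 247/132 ≈ 1.8712)
(Q + 209)*(89/216) = (247/132 + 209)*(89/216) = 27835*(89*(1/216))/132 = (27835/132)*(89/216) = 2477315/28512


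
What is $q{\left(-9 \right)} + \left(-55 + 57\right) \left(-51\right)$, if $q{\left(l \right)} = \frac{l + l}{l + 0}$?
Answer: $-100$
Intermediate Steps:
$q{\left(l \right)} = 2$ ($q{\left(l \right)} = \frac{2 l}{l} = 2$)
$q{\left(-9 \right)} + \left(-55 + 57\right) \left(-51\right) = 2 + \left(-55 + 57\right) \left(-51\right) = 2 + 2 \left(-51\right) = 2 - 102 = -100$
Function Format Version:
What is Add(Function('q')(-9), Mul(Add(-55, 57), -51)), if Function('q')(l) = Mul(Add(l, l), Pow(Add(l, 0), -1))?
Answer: -100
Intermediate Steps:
Function('q')(l) = 2 (Function('q')(l) = Mul(Mul(2, l), Pow(l, -1)) = 2)
Add(Function('q')(-9), Mul(Add(-55, 57), -51)) = Add(2, Mul(Add(-55, 57), -51)) = Add(2, Mul(2, -51)) = Add(2, -102) = -100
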